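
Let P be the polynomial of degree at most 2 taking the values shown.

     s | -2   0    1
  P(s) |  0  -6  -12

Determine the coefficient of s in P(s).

Write P(s) = as^2 + bs + c. Substituting each data point gives a linear system:
  4a - 2b + c = 0
  c = -6
  a + b + c = -12
Solving the system yields a = -1, b = -5, c = -6.
So P(s) = -s^2 - 5s - 6.
The coefficient of s is -5.

-5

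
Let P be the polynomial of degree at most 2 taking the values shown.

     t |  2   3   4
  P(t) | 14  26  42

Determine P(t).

P(t) = 2t^2 + 2t + 2

Write P(t) = at^2 + bt + c. Substituting each data point gives a linear system:
  4a + 2b + c = 14
  9a + 3b + c = 26
  16a + 4b + c = 42
Solving the system yields a = 2, b = 2, c = 2.
So P(t) = 2t^2 + 2t + 2.
Check: P(2) = 14. ✓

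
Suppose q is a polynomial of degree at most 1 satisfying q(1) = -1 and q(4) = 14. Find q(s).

Using the Lagrange interpolation formula with nodes 1, 4:
  L_0(s) = (s - 4) / -3
  L_1(s) = (s - 1) / 3
Then q(s) = -1·L_0(s) + 14·L_1(s).
Expanding and collecting terms gives q(s) = 5s - 6.
Check: q(1) = -1. ✓

q(s) = 5s - 6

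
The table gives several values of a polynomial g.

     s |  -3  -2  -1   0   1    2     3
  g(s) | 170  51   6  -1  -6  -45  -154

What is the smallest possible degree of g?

3

Forward differences of the values at s = -3, -2, -1, 0, 1, 2, 3:
  g  : 170  51  6  -1  -6  -45  -154
  Δ  : -119  -45  -7  -5  -39  -109
  Δ^2: 74  38  2  -34  -70
  Δ^3: -36  -36  -36  -36
  Δ^4: 0  0  0
  Δ^5: 0  0
  Δ^6: 0
The third differences are constant (-36) and nonzero, while all higher differences vanish, so the minimal degree is 3.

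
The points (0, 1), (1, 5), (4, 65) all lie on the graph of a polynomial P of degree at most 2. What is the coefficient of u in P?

Write P(u) = au^2 + bu + c. Substituting each data point gives a linear system:
  c = 1
  a + b + c = 5
  16a + 4b + c = 65
Solving the system yields a = 4, b = 0, c = 1.
So P(u) = 4u^2 + 1.
The coefficient of u is 0.

0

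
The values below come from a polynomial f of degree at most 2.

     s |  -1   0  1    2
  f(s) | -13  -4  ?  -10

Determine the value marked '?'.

On equispaced nodes a degree-2 polynomial has vanishing third forward difference, so
  - f(-1) + 3·f(0) - 3·f(1) + f(2) = 0.
Substituting the known values and solving for f(1):
  -3·f(1) = 9
  f(1) = -3.

-3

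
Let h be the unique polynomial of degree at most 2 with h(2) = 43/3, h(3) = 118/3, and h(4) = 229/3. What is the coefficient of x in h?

-5

Write h(x) = ax^2 + bx + c. Substituting each data point gives a linear system:
  4a + 2b + c = 43/3
  9a + 3b + c = 118/3
  16a + 4b + c = 229/3
Solving the system yields a = 6, b = -5, c = 1/3.
So h(x) = 6x^2 - 5x + 1/3.
The coefficient of x is -5.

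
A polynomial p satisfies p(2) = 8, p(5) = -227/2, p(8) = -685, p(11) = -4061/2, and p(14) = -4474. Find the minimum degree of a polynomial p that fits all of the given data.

Forward differences of the values at u = 2, 5, 8, 11, 14:
  p  : 8  -227/2  -685  -4061/2  -4474
  Δ  : -243/2  -1143/2  -2691/2  -4887/2
  Δ^2: -450  -774  -1098
  Δ^3: -324  -324
  Δ^4: 0
The third differences are constant (-324) and nonzero, while all higher differences vanish, so the minimal degree is 3.

3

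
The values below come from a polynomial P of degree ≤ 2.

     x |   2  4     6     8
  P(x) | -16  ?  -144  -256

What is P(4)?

-64

On equispaced nodes a degree-2 polynomial has vanishing third forward difference, so
  - P(2) + 3·P(4) - 3·P(6) + P(8) = 0.
Substituting the known values and solving for P(4):
  3·P(4) = -192
  P(4) = -64.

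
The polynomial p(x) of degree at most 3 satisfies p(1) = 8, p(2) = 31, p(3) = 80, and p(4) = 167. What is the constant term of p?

-1

Write p(x) = ax^3 + bx^2 + cx + d. Substituting each data point gives a linear system:
  a + b + c + d = 8
  8a + 4b + 2c + d = 31
  27a + 9b + 3c + d = 80
  64a + 16b + 4c + d = 167
Solving the system yields a = 2, b = 1, c = 6, d = -1.
So p(x) = 2x³ + x² + 6x - 1.
The constant term is -1.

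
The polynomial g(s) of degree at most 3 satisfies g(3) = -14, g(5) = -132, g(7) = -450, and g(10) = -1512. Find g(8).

-714

Using the Lagrange interpolation formula with nodes 3, 5, 7, 10:
  L_0(s) = (s - 5)(s - 7)(s - 10) / -56
  L_1(s) = (s - 3)(s - 7)(s - 10) / 20
  L_2(s) = (s - 3)(s - 5)(s - 10) / -24
  L_3(s) = (s - 3)(s - 5)(s - 7) / 105
Then g(s) = -14·L_0(s) - 132·L_1(s) - 450·L_2(s) - 1512·L_3(s).
Expanding and collecting terms gives g(s) = -2s^3 + 5s^2 - s - 2.
Evaluating at s = 8: g(8) = -714.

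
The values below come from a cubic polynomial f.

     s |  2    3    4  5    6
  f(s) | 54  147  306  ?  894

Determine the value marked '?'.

549

The 4 known points determine the degree-3 polynomial uniquely.
Write f(s) = as^3 + bs^2 + cs + d. Substituting each data point gives a linear system:
  8a + 4b + 2c + d = 54
  27a + 9b + 3c + d = 147
  64a + 16b + 4c + d = 306
  216a + 36b + 6c + d = 894
Solving the system yields a = 3, b = 6, c = 6, d = -6.
So f(s) = 3s^3 + 6s^2 + 6s - 6.
Then f(5) = 549.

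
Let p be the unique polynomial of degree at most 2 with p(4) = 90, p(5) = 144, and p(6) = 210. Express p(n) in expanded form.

p(n) = 6n^2 - 6

Using the Lagrange interpolation formula with nodes 4, 5, 6:
  L_0(n) = (n - 5)(n - 6) / 2
  L_1(n) = (n - 4)(n - 6) / -1
  L_2(n) = (n - 4)(n - 5) / 2
Then p(n) = 90·L_0(n) + 144·L_1(n) + 210·L_2(n).
Expanding and collecting terms gives p(n) = 6n^2 - 6.
Check: p(4) = 90. ✓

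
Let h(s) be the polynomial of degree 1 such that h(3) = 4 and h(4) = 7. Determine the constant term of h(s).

Write h(s) = as + b. Substituting each data point gives a linear system:
  3a + b = 4
  4a + b = 7
Solving the system yields a = 3, b = -5.
So h(s) = 3s - 5.
The constant term is -5.

-5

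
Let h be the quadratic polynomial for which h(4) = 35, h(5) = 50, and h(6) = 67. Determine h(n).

h(n) = n^2 + 6n - 5

Write h(n) = an^2 + bn + c. Substituting each data point gives a linear system:
  16a + 4b + c = 35
  25a + 5b + c = 50
  36a + 6b + c = 67
Solving the system yields a = 1, b = 6, c = -5.
So h(n) = n^2 + 6n - 5.
Check: h(6) = 67. ✓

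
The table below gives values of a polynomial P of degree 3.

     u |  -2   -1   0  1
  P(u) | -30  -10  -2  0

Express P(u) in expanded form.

Write P(u) = au^3 + bu^2 + cu + d. Substituting each data point gives a linear system:
  -8a + 4b - 2c + d = -30
  -a + b - c + d = -10
  d = -2
  a + b + c + d = 0
Solving the system yields a = 1, b = -3, c = 4, d = -2.
So P(u) = u^3 - 3u^2 + 4u - 2.
Check: P(-1) = -10. ✓

P(u) = u^3 - 3u^2 + 4u - 2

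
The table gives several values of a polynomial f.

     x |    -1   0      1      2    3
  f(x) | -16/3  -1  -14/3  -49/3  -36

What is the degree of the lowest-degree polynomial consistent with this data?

2

Forward differences of the values at x = -1, 0, 1, 2, 3:
  f  : -16/3  -1  -14/3  -49/3  -36
  Δ  : 13/3  -11/3  -35/3  -59/3
  Δ^2: -8  -8  -8
  Δ^3: 0  0
  Δ^4: 0
The second differences are constant (-8) and nonzero, while all higher differences vanish, so the minimal degree is 2.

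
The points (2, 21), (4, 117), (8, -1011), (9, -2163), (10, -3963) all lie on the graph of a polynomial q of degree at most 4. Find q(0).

-3

Using the Lagrange interpolation formula with nodes 2, 4, 8, 9, 10:
  L_0(n) = (n - 4)(n - 8)(n - 9)(n - 10) / 672
  L_1(n) = (n - 2)(n - 8)(n - 9)(n - 10) / -240
  L_2(n) = (n - 2)(n - 4)(n - 9)(n - 10) / 48
  L_3(n) = (n - 2)(n - 4)(n - 8)(n - 10) / -35
  L_4(n) = (n - 2)(n - 4)(n - 8)(n - 9) / 96
Then q(n) = 21·L_0(n) + 117·L_1(n) - 1011·L_2(n) - 2163·L_3(n) - 3963·L_4(n).
Expanding and collecting terms gives q(n) = -n⁴ + 6n³ + n² - 6n - 3.
Evaluating at n = 0: q(0) = -3.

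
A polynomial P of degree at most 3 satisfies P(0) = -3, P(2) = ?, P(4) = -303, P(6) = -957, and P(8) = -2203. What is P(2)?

-49

The 4 known points determine the degree-3 polynomial uniquely.
Write P(t) = at^3 + bt^2 + ct + d. Substituting each data point gives a linear system:
  d = -3
  64a + 16b + 4c + d = -303
  216a + 36b + 6c + d = -957
  512a + 64b + 8c + d = -2203
Solving the system yields a = -4, b = -2, c = -3, d = -3.
So P(t) = -4t^3 - 2t^2 - 3t - 3.
Then P(2) = -49.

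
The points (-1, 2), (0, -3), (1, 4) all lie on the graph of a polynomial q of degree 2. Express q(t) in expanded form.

Write q(t) = at^2 + bt + c. Substituting each data point gives a linear system:
  a - b + c = 2
  c = -3
  a + b + c = 4
Solving the system yields a = 6, b = 1, c = -3.
So q(t) = 6t^2 + t - 3.
Check: q(-1) = 2. ✓

q(t) = 6t^2 + t - 3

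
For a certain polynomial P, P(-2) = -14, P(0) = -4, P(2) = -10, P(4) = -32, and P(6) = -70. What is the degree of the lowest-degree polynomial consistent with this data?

2

Forward differences of the values at u = -2, 0, 2, 4, 6:
  P  : -14  -4  -10  -32  -70
  Δ  : 10  -6  -22  -38
  Δ^2: -16  -16  -16
  Δ^3: 0  0
  Δ^4: 0
The second differences are constant (-16) and nonzero, while all higher differences vanish, so the minimal degree is 2.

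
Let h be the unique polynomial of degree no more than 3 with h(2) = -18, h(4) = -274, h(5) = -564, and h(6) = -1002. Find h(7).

Using the Lagrange interpolation formula with nodes 2, 4, 5, 6:
  L_0(s) = (s - 4)(s - 5)(s - 6) / -24
  L_1(s) = (s - 2)(s - 5)(s - 6) / 4
  L_2(s) = (s - 2)(s - 4)(s - 6) / -3
  L_3(s) = (s - 2)(s - 4)(s - 5) / 8
Then h(s) = -18·L_0(s) - 274·L_1(s) - 564·L_2(s) - 1002·L_3(s).
Expanding and collecting terms gives h(s) = -5s^3 + s^2 + 6s + 6.
Evaluating at s = 7: h(7) = -1618.

-1618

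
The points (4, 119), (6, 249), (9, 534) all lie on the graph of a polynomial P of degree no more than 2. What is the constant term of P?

3

Write P(s) = as^2 + bs + c. Substituting each data point gives a linear system:
  16a + 4b + c = 119
  36a + 6b + c = 249
  81a + 9b + c = 534
Solving the system yields a = 6, b = 5, c = 3.
So P(s) = 6s^2 + 5s + 3.
The constant term is 3.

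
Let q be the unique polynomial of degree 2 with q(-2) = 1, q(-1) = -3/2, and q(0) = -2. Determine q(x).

q(x) = x^2 + (1/2)x - 2

Using the Lagrange interpolation formula with nodes -2, -1, 0:
  L_0(x) = (x + 1)x / 2
  L_1(x) = (x + 2)x / -1
  L_2(x) = (x + 2)(x + 1) / 2
Then q(x) = 1·L_0(x) - 3/2·L_1(x) - 2·L_2(x).
Expanding and collecting terms gives q(x) = x^2 + (1/2)x - 2.
Check: q(-1) = -3/2. ✓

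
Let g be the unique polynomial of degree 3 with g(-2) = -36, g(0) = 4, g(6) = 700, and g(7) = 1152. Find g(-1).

Using the Lagrange interpolation formula with nodes -2, 0, 6, 7:
  L_0(x) = x(x - 6)(x - 7) / -144
  L_1(x) = (x + 2)(x - 6)(x - 7) / 84
  L_2(x) = (x + 2)x(x - 7) / -48
  L_3(x) = (x + 2)x(x - 6) / 63
Then g(x) = -36·L_0(x) + 4·L_1(x) + 700·L_2(x) + 1152·L_3(x).
Expanding and collecting terms gives g(x) = 4x^3 - 4x^2 - 4x + 4.
Evaluating at x = -1: g(-1) = 0.

0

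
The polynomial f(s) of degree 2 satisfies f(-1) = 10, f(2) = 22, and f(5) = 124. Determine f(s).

Write f(s) = as^2 + bs + c. Substituting each data point gives a linear system:
  a - b + c = 10
  4a + 2b + c = 22
  25a + 5b + c = 124
Solving the system yields a = 5, b = -1, c = 4.
So f(s) = 5s² - s + 4.
Check: f(-1) = 10. ✓

f(s) = 5s^2 - s + 4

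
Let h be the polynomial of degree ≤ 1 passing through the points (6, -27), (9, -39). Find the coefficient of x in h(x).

Write h(x) = ax + b. Substituting each data point gives a linear system:
  6a + b = -27
  9a + b = -39
Solving the system yields a = -4, b = -3.
So h(x) = -4x - 3.
The leading coefficient is -4.

-4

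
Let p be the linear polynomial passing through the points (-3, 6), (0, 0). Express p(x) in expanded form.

p(x) = -2x

Write p(x) = ax + b. Substituting each data point gives a linear system:
  -3a + b = 6
  b = 0
Solving the system yields a = -2, b = 0.
So p(x) = -2x.
Check: p(0) = 0. ✓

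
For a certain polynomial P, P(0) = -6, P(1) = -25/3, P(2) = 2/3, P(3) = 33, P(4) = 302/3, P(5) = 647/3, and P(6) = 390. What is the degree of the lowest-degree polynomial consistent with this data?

3

Forward differences of the values at s = 0, 1, 2, 3, 4, 5, 6:
  P  : -6  -25/3  2/3  33  302/3  647/3  390
  Δ  : -7/3  9  97/3  203/3  115  523/3
  Δ^2: 34/3  70/3  106/3  142/3  178/3
  Δ^3: 12  12  12  12
  Δ^4: 0  0  0
  Δ^5: 0  0
  Δ^6: 0
The third differences are constant (12) and nonzero, while all higher differences vanish, so the minimal degree is 3.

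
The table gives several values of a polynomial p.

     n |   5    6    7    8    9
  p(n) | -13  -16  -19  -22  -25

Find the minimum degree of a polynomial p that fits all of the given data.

1

Divided differences on the nodes 5, 6, 7, 8, 9:
  order 0: -13  -16  -19  -22  -25
  order 1: -3  -3  -3  -3
  order 2: 0  0  0
  order 3: 0  0
  order 4: 0
The order-1 divided differences are all -3 (nonzero) and every higher order vanishes, so the data lies on a polynomial of degree exactly 1.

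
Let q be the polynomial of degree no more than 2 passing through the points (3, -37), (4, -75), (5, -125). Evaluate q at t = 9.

-445

Forward differences of the values at t = 3, 4, 5:
  q  : -37  -75  -125
  Δ  : -38  -50
  Δ^2: -12
The second differences are constant, confirming degree 2.
Interpolating (Newton forward form) and evaluating at t = 9 gives q(9) = -445.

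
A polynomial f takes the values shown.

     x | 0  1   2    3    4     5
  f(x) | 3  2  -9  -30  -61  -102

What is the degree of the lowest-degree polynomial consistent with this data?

Forward differences of the values at x = 0, 1, 2, 3, 4, 5:
  f  : 3  2  -9  -30  -61  -102
  Δ  : -1  -11  -21  -31  -41
  Δ^2: -10  -10  -10  -10
  Δ^3: 0  0  0
  Δ^4: 0  0
  Δ^5: 0
The second differences are constant (-10) and nonzero, while all higher differences vanish, so the minimal degree is 2.

2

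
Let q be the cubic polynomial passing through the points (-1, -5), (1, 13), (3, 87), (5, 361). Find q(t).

Write q(t) = at^3 + bt^2 + ct + d. Substituting each data point gives a linear system:
  -a + b - c + d = -5
  a + b + c + d = 13
  27a + 9b + 3c + d = 87
  125a + 25b + 5c + d = 361
Solving the system yields a = 3, b = -2, c = 6, d = 6.
So q(t) = 3t³ - 2t² + 6t + 6.
Check: q(-1) = -5. ✓

q(t) = 3t^3 - 2t^2 + 6t + 6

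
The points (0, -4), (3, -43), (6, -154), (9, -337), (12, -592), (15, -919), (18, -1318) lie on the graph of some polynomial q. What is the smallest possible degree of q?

Forward differences of the values at s = 0, 3, 6, 9, 12, 15, 18:
  q  : -4  -43  -154  -337  -592  -919  -1318
  Δ  : -39  -111  -183  -255  -327  -399
  Δ^2: -72  -72  -72  -72  -72
  Δ^3: 0  0  0  0
  Δ^4: 0  0  0
  Δ^5: 0  0
  Δ^6: 0
The second differences are constant (-72) and nonzero, while all higher differences vanish, so the minimal degree is 2.

2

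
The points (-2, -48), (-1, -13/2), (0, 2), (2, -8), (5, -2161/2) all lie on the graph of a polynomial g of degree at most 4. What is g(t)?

g(t) = -2t^4 + t^3 + (1/2)t^2 + 6t + 2

Write g(t) = at^4 + bt^3 + ct^2 + dt + e. Substituting each data point gives a linear system:
  16a - 8b + 4c - 2d + e = -48
  a - b + c - d + e = -13/2
  e = 2
  16a + 8b + 4c + 2d + e = -8
  625a + 125b + 25c + 5d + e = -2161/2
Solving the system yields a = -2, b = 1, c = 1/2, d = 6, e = 2.
So g(t) = -2t^4 + t^3 + (1/2)t^2 + 6t + 2.
Check: g(0) = 2. ✓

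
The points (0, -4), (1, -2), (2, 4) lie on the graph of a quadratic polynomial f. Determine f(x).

f(x) = 2x^2 - 4

Write f(x) = ax^2 + bx + c. Substituting each data point gives a linear system:
  c = -4
  a + b + c = -2
  4a + 2b + c = 4
Solving the system yields a = 2, b = 0, c = -4.
So f(x) = 2x^2 - 4.
Check: f(1) = -2. ✓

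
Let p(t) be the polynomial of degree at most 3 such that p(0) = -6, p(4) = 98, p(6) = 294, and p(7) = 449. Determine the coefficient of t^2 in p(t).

Write p(t) = at^3 + bt^2 + ct + d. Substituting each data point gives a linear system:
  d = -6
  64a + 16b + 4c + d = 98
  216a + 36b + 6c + d = 294
  343a + 49b + 7c + d = 449
Solving the system yields a = 1, b = 2, c = 2, d = -6.
So p(t) = t³ + 2t² + 2t - 6.
The coefficient of t^2 is 2.

2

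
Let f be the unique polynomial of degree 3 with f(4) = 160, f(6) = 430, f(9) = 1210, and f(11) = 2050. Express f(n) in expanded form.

Using the Lagrange interpolation formula with nodes 4, 6, 9, 11:
  L_0(n) = (n - 6)(n - 9)(n - 11) / -70
  L_1(n) = (n - 4)(n - 9)(n - 11) / 30
  L_2(n) = (n - 4)(n - 6)(n - 11) / -30
  L_3(n) = (n - 4)(n - 6)(n - 9) / 70
Then f(n) = 160·L_0(n) + 430·L_1(n) + 1210·L_2(n) + 2050·L_3(n).
Expanding and collecting terms gives f(n) = n³ + 6n² - n + 4.
Check: f(11) = 2050. ✓

f(n) = n^3 + 6n^2 - n + 4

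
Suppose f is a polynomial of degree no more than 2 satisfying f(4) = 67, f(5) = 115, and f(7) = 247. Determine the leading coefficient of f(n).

6

Write f(n) = an^2 + bn + c. Substituting each data point gives a linear system:
  16a + 4b + c = 67
  25a + 5b + c = 115
  49a + 7b + c = 247
Solving the system yields a = 6, b = -6, c = -5.
So f(n) = 6n^2 - 6n - 5.
The leading coefficient is 6.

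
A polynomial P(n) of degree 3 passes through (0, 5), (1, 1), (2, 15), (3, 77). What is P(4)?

217

Forward differences of the values at n = 0, 1, 2, 3:
  P  : 5  1  15  77
  Δ  : -4  14  62
  Δ^2: 18  48
  Δ^3: 30
The third differences are constant, confirming degree 3.
Interpolating (Newton forward form) and evaluating at n = 4 gives P(4) = 217.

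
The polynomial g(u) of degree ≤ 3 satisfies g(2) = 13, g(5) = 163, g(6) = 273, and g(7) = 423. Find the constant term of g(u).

Write g(u) = au^3 + bu^2 + cu + d. Substituting each data point gives a linear system:
  8a + 4b + 2c + d = 13
  125a + 25b + 5c + d = 163
  216a + 36b + 6c + d = 273
  343a + 49b + 7c + d = 423
Solving the system yields a = 1, b = 2, c = -3, d = 3.
So g(u) = u^3 + 2u^2 - 3u + 3.
The constant term is 3.

3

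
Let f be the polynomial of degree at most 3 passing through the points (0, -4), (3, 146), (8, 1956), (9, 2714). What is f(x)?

f(x) = 3x^3 + 6x^2 + 5x - 4

Write f(x) = ax^3 + bx^2 + cx + d. Substituting each data point gives a linear system:
  d = -4
  27a + 9b + 3c + d = 146
  512a + 64b + 8c + d = 1956
  729a + 81b + 9c + d = 2714
Solving the system yields a = 3, b = 6, c = 5, d = -4.
So f(x) = 3x^3 + 6x^2 + 5x - 4.
Check: f(8) = 1956. ✓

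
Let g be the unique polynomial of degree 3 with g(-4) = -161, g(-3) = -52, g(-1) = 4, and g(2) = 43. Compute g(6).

Write g(t) = at^3 + bt^2 + ct + d. Substituting each data point gives a linear system:
  -64a + 16b - 4c + d = -161
  -27a + 9b - 3c + d = -52
  -a + b - c + d = 4
  8a + 4b + 2c + d = 43
Solving the system yields a = 4, b = 5, c = -4, d = -1.
So g(t) = 4t³ + 5t² - 4t - 1.
Then g(6) = 1019.

1019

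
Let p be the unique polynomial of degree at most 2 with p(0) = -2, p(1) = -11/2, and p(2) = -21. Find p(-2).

Using the Lagrange interpolation formula with nodes 0, 1, 2:
  L_0(u) = (u - 1)(u - 2) / 2
  L_1(u) = u(u - 2) / -1
  L_2(u) = u(u - 1) / 2
Then p(u) = -2·L_0(u) - 11/2·L_1(u) - 21·L_2(u).
Expanding and collecting terms gives p(u) = -6u^2 + (5/2)u - 2.
Evaluating at u = -2: p(-2) = -31.

-31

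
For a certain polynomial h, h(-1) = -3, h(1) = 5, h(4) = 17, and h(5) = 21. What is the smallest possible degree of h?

Divided differences on the nodes -1, 1, 4, 5:
  order 0: -3  5  17  21
  order 1: 4  4  4
  order 2: 0  0
  order 3: 0
The order-1 divided differences are all 4 (nonzero) and every higher order vanishes, so the data lies on a polynomial of degree exactly 1.

1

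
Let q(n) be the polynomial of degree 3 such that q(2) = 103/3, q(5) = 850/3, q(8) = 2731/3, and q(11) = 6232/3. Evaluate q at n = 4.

499/3

Forward differences of the values at n = 2, 5, 8, 11:
  q  : 103/3  850/3  2731/3  6232/3
  Δ  : 249  627  1167
  Δ^2: 378  540
  Δ^3: 162
The third differences are constant, confirming degree 3.
Interpolating (Newton forward form) and evaluating at n = 4 gives q(4) = 499/3.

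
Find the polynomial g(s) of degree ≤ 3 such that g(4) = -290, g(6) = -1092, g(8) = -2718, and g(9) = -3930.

g(s) = -6s^3 + 5s^2 + 5s - 6

Write g(s) = as^3 + bs^2 + cs + d. Substituting each data point gives a linear system:
  64a + 16b + 4c + d = -290
  216a + 36b + 6c + d = -1092
  512a + 64b + 8c + d = -2718
  729a + 81b + 9c + d = -3930
Solving the system yields a = -6, b = 5, c = 5, d = -6.
So g(s) = -6s^3 + 5s^2 + 5s - 6.
Check: g(9) = -3930. ✓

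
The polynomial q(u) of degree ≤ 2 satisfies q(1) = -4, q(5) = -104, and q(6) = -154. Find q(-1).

-14

Write q(u) = au^2 + bu + c. Substituting each data point gives a linear system:
  a + b + c = -4
  25a + 5b + c = -104
  36a + 6b + c = -154
Solving the system yields a = -5, b = 5, c = -4.
So q(u) = -5u² + 5u - 4.
Then q(-1) = -14.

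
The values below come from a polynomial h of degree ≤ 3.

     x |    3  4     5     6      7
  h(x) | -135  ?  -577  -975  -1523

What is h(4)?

The 4 known points determine the degree-3 polynomial uniquely.
Write h(x) = ax^3 + bx^2 + cx + d. Substituting each data point gives a linear system:
  27a + 9b + 3c + d = -135
  125a + 25b + 5c + d = -577
  216a + 36b + 6c + d = -975
  343a + 49b + 7c + d = -1523
Solving the system yields a = -4, b = -3, c = -1, d = 3.
So h(x) = -4x^3 - 3x^2 - x + 3.
Then h(4) = -305.

-305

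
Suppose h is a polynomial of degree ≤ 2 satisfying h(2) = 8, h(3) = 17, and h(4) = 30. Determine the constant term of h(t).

2

Write h(t) = at^2 + bt + c. Substituting each data point gives a linear system:
  4a + 2b + c = 8
  9a + 3b + c = 17
  16a + 4b + c = 30
Solving the system yields a = 2, b = -1, c = 2.
So h(t) = 2t^2 - t + 2.
The constant term is 2.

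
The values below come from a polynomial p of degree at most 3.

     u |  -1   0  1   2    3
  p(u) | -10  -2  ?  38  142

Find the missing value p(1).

2

The 4 known points determine the degree-3 polynomial uniquely.
Write p(u) = au^3 + bu^2 + cu + d. Substituting each data point gives a linear system:
  -a + b - c + d = -10
  d = -2
  8a + 4b + 2c + d = 38
  27a + 9b + 3c + d = 142
Solving the system yields a = 6, b = -2, c = 0, d = -2.
So p(u) = 6u^3 - 2u^2 - 2.
Then p(1) = 2.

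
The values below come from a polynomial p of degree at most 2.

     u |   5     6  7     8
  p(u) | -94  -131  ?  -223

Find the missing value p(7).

-174

The 3 known points determine the degree-2 polynomial uniquely.
Write p(u) = au^2 + bu + c. Substituting each data point gives a linear system:
  25a + 5b + c = -94
  36a + 6b + c = -131
  64a + 8b + c = -223
Solving the system yields a = -3, b = -4, c = 1.
So p(u) = -3u² - 4u + 1.
Then p(7) = -174.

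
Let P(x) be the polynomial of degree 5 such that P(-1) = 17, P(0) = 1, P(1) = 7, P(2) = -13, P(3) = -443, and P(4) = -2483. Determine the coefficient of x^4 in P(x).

6

Write P(x) = ax^5 + bx^4 + cx^3 + dx^2 + ex + k. Substituting each data point gives a linear system:
  -a + b - c + d - e + k = 17
  k = 1
  a + b + c + d + e + k = 7
  32a + 16b + 8c + 4d + 2e + k = -13
  243a + 81b + 27c + 9d + 3e + k = -443
  1024a + 256b + 64c + 16d + 4e + k = -2483
Solving the system yields a = -4, b = 6, c = 0, d = 5, e = -1, k = 1.
So P(x) = -4x⁵ + 6x⁴ + 5x² - x + 1.
The coefficient of x^4 is 6.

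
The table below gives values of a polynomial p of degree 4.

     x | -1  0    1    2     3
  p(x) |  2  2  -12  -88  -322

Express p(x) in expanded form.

Write p(x) = ax^4 + bx^3 + cx^2 + dx + e. Substituting each data point gives a linear system:
  a - b + c - d + e = 2
  e = 2
  a + b + c + d + e = -12
  16a + 8b + 4c + 2d + e = -88
  81a + 27b + 9c + 3d + e = -322
Solving the system yields a = -2, b = -4, c = -5, d = -3, e = 2.
So p(x) = -2x^4 - 4x^3 - 5x^2 - 3x + 2.
Check: p(2) = -88. ✓

p(x) = -2x^4 - 4x^3 - 5x^2 - 3x + 2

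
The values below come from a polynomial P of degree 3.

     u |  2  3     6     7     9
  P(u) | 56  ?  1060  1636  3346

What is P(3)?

The 4 known points determine the degree-3 polynomial uniquely.
Write P(u) = au^3 + bu^2 + cu + d. Substituting each data point gives a linear system:
  8a + 4b + 2c + d = 56
  216a + 36b + 6c + d = 1060
  343a + 49b + 7c + d = 1636
  729a + 81b + 9c + d = 3346
Solving the system yields a = 4, b = 5, c = 3, d = -2.
So P(u) = 4u^3 + 5u^2 + 3u - 2.
Then P(3) = 160.

160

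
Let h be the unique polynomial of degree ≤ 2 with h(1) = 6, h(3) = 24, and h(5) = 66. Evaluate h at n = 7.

132

Forward differences of the values at n = 1, 3, 5:
  h  : 6  24  66
  Δ  : 18  42
  Δ^2: 24
The second differences are constant, confirming degree 2.
Interpolating (Newton forward form) and evaluating at n = 7 gives h(7) = 132.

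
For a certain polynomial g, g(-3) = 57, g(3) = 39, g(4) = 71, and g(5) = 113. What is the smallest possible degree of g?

Divided differences on the nodes -3, 3, 4, 5:
  order 0: 57  39  71  113
  order 1: -3  32  42
  order 2: 5  5
  order 3: 0
The order-2 divided differences are all 5 (nonzero) and every higher order vanishes, so the data lies on a polynomial of degree exactly 2.

2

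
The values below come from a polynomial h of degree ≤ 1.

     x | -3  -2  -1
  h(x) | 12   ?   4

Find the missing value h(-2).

8

On equispaced nodes a degree-1 polynomial has vanishing second forward difference, so
  h(-3) - 2·h(-2) + h(-1) = 0.
Substituting the known values and solving for h(-2):
  -2·h(-2) = -16
  h(-2) = 8.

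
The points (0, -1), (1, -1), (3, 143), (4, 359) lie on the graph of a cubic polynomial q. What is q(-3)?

Using the Lagrange interpolation formula with nodes 0, 1, 3, 4:
  L_0(t) = (t - 1)(t - 3)(t - 4) / -12
  L_1(t) = t(t - 3)(t - 4) / 6
  L_2(t) = t(t - 1)(t - 4) / -6
  L_3(t) = t(t - 1)(t - 3) / 12
Then q(t) = -1·L_0(t) - 1·L_1(t) + 143·L_2(t) + 359·L_3(t).
Expanding and collecting terms gives q(t) = 6t^3 - 6t - 1.
Evaluating at t = -3: q(-3) = -145.

-145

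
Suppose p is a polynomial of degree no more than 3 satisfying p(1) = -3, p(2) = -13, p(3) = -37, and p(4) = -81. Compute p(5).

-151

Using the Lagrange interpolation formula with nodes 1, 2, 3, 4:
  L_0(n) = (n - 2)(n - 3)(n - 4) / -6
  L_1(n) = (n - 1)(n - 3)(n - 4) / 2
  L_2(n) = (n - 1)(n - 2)(n - 4) / -2
  L_3(n) = (n - 1)(n - 2)(n - 3) / 6
Then p(n) = -3·L_0(n) - 13·L_1(n) - 37·L_2(n) - 81·L_3(n).
Expanding and collecting terms gives p(n) = -n^3 - n^2 - 1.
Evaluating at n = 5: p(5) = -151.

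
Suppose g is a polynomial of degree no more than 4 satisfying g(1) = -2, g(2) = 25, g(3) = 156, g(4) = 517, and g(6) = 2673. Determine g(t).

g(t) = 2t^4 + t^3 - 4t^2 + 2t - 3

Write g(t) = at^4 + bt^3 + ct^2 + dt + e. Substituting each data point gives a linear system:
  a + b + c + d + e = -2
  16a + 8b + 4c + 2d + e = 25
  81a + 27b + 9c + 3d + e = 156
  256a + 64b + 16c + 4d + e = 517
  1296a + 216b + 36c + 6d + e = 2673
Solving the system yields a = 2, b = 1, c = -4, d = 2, e = -3.
So g(t) = 2t^4 + t^3 - 4t^2 + 2t - 3.
Check: g(1) = -2. ✓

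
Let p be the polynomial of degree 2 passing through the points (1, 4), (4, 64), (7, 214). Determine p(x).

p(x) = 5x^2 - 5x + 4

Using the Lagrange interpolation formula with nodes 1, 4, 7:
  L_0(x) = (x - 4)(x - 7) / 18
  L_1(x) = (x - 1)(x - 7) / -9
  L_2(x) = (x - 1)(x - 4) / 18
Then p(x) = 4·L_0(x) + 64·L_1(x) + 214·L_2(x).
Expanding and collecting terms gives p(x) = 5x^2 - 5x + 4.
Check: p(7) = 214. ✓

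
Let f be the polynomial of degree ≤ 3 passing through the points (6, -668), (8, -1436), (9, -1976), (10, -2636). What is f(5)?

-416

Write f(u) = au^3 + bu^2 + cu + d. Substituting each data point gives a linear system:
  216a + 36b + 6c + d = -668
  512a + 64b + 8c + d = -1436
  729a + 81b + 9c + d = -1976
  1000a + 100b + 10c + d = -2636
Solving the system yields a = -2, b = -6, c = -4, d = 4.
So f(u) = -2u^3 - 6u^2 - 4u + 4.
Then f(5) = -416.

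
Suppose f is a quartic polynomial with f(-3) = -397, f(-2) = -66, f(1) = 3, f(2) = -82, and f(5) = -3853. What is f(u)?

Write f(u) = au^4 + bu^3 + cu^2 + du + e. Substituting each data point gives a linear system:
  81a - 27b + 9c - 3d + e = -397
  16a - 8b + 4c - 2d + e = -66
  a + b + c + d + e = 3
  16a + 8b + 4c + 2d + e = -82
  625a + 125b + 25c + 5d + e = -3853
Solving the system yields a = -6, b = -2, c = 5, d = 4, e = 2.
So f(u) = -6u⁴ - 2u³ + 5u² + 4u + 2.
Check: f(5) = -3853. ✓

f(u) = -6u^4 - 2u^3 + 5u^2 + 4u + 2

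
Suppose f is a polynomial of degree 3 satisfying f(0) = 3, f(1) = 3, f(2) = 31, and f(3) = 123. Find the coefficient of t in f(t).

-2

Write f(t) = at^3 + bt^2 + ct + d. Substituting each data point gives a linear system:
  d = 3
  a + b + c + d = 3
  8a + 4b + 2c + d = 31
  27a + 9b + 3c + d = 123
Solving the system yields a = 6, b = -4, c = -2, d = 3.
So f(t) = 6t³ - 4t² - 2t + 3.
The coefficient of t is -2.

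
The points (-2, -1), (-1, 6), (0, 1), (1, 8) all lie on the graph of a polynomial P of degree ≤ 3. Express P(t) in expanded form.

Write P(t) = at^3 + bt^2 + ct + d. Substituting each data point gives a linear system:
  -8a + 4b - 2c + d = -1
  -a + b - c + d = 6
  d = 1
  a + b + c + d = 8
Solving the system yields a = 4, b = 6, c = -3, d = 1.
So P(t) = 4t^3 + 6t^2 - 3t + 1.
Check: P(-1) = 6. ✓

P(t) = 4t^3 + 6t^2 - 3t + 1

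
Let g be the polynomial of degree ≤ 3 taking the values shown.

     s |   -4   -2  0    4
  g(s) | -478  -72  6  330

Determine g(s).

g(s) = 6s^3 - 5s^2 + 5s + 6

Using the Lagrange interpolation formula with nodes -4, -2, 0, 4:
  L_0(s) = (s + 2)s(s - 4) / -64
  L_1(s) = (s + 4)s(s - 4) / 24
  L_2(s) = (s + 4)(s + 2)(s - 4) / -32
  L_3(s) = (s + 4)(s + 2)s / 192
Then g(s) = -478·L_0(s) - 72·L_1(s) + 6·L_2(s) + 330·L_3(s).
Expanding and collecting terms gives g(s) = 6s^3 - 5s^2 + 5s + 6.
Check: g(-2) = -72. ✓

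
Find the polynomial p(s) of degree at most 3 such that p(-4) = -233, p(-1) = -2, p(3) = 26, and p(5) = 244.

Write p(s) = as^3 + bs^2 + cs + d. Substituting each data point gives a linear system:
  -64a + 16b - 4c + d = -233
  -a + b - c + d = -2
  27a + 9b + 3c + d = 26
  125a + 25b + 5c + d = 244
Solving the system yields a = 3, b = -4, c = -6, d = -1.
So p(s) = 3s^3 - 4s^2 - 6s - 1.
Check: p(-4) = -233. ✓

p(s) = 3s^3 - 4s^2 - 6s - 1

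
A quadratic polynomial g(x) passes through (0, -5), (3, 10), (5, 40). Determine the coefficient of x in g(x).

Write g(x) = ax^2 + bx + c. Substituting each data point gives a linear system:
  c = -5
  9a + 3b + c = 10
  25a + 5b + c = 40
Solving the system yields a = 2, b = -1, c = -5.
So g(x) = 2x² - x - 5.
The coefficient of x is -1.

-1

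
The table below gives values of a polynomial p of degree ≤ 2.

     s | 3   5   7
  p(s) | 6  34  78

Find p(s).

Using the Lagrange interpolation formula with nodes 3, 5, 7:
  L_0(s) = (s - 5)(s - 7) / 8
  L_1(s) = (s - 3)(s - 7) / -4
  L_2(s) = (s - 3)(s - 5) / 8
Then p(s) = 6·L_0(s) + 34·L_1(s) + 78·L_2(s).
Expanding and collecting terms gives p(s) = 2s² - 2s - 6.
Check: p(5) = 34. ✓

p(s) = 2s^2 - 2s - 6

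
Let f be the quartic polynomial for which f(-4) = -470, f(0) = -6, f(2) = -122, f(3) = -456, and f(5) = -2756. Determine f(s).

f(s) = -3s^4 - 6s^3 - 5s^2 - 6

Write f(s) = as^4 + bs^3 + cs^2 + ds + e. Substituting each data point gives a linear system:
  256a - 64b + 16c - 4d + e = -470
  e = -6
  16a + 8b + 4c + 2d + e = -122
  81a + 27b + 9c + 3d + e = -456
  625a + 125b + 25c + 5d + e = -2756
Solving the system yields a = -3, b = -6, c = -5, d = 0, e = -6.
So f(s) = -3s⁴ - 6s³ - 5s² - 6.
Check: f(2) = -122. ✓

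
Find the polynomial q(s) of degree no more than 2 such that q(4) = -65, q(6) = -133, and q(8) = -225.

Write q(s) = as^2 + bs + c. Substituting each data point gives a linear system:
  16a + 4b + c = -65
  36a + 6b + c = -133
  64a + 8b + c = -225
Solving the system yields a = -3, b = -4, c = -1.
So q(s) = -3s² - 4s - 1.
Check: q(8) = -225. ✓

q(s) = -3s^2 - 4s - 1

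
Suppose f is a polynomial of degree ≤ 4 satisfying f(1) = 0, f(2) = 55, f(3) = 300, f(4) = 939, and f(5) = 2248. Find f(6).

4575

Write f(s) = as^4 + bs^3 + cs^2 + ds + e. Substituting each data point gives a linear system:
  a + b + c + d + e = 0
  16a + 8b + 4c + 2d + e = 55
  81a + 27b + 9c + 3d + e = 300
  256a + 64b + 16c + 4d + e = 939
  625a + 125b + 25c + 5d + e = 2248
Solving the system yields a = 3, b = 4, c = -4, d = -6, e = 3.
So f(s) = 3s^4 + 4s^3 - 4s^2 - 6s + 3.
Then f(6) = 4575.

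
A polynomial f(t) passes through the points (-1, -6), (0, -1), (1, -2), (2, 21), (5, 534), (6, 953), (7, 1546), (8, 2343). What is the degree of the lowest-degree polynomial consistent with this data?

3

Divided differences on the nodes -1, 0, 1, 2, 5, 6, 7, 8:
  order 0: -6  -1  -2  21  534  953  1546  2343
  order 1: 5  -1  23  171  419  593  797
  order 2: -3  12  37  62  87  102
  order 3: 5  5  5  5  5
  order 4: 0  0  0  0
  order 5: 0  0  0
  order 6: 0  0
  order 7: 0
The order-3 divided differences are all 5 (nonzero) and every higher order vanishes, so the data lies on a polynomial of degree exactly 3.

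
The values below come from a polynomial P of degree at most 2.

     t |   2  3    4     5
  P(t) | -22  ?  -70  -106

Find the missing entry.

On equispaced nodes a degree-2 polynomial has vanishing third forward difference, so
  - P(2) + 3·P(3) - 3·P(4) + P(5) = 0.
Substituting the known values and solving for P(3):
  3·P(3) = -126
  P(3) = -42.

-42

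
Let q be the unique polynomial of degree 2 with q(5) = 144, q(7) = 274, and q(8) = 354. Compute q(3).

Write q(s) = as^2 + bs + c. Substituting each data point gives a linear system:
  25a + 5b + c = 144
  49a + 7b + c = 274
  64a + 8b + c = 354
Solving the system yields a = 5, b = 5, c = -6.
So q(s) = 5s^2 + 5s - 6.
Then q(3) = 54.

54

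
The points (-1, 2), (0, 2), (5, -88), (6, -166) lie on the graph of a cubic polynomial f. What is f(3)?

Using the Lagrange interpolation formula with nodes -1, 0, 5, 6:
  L_0(t) = t(t - 5)(t - 6) / -42
  L_1(t) = (t + 1)(t - 5)(t - 6) / 30
  L_2(t) = (t + 1)t(t - 6) / -30
  L_3(t) = (t + 1)t(t - 5) / 42
Then f(t) = 2·L_0(t) + 2·L_1(t) - 88·L_2(t) - 166·L_3(t).
Expanding and collecting terms gives f(t) = -t³ + t² + 2t + 2.
Evaluating at t = 3: f(3) = -10.

-10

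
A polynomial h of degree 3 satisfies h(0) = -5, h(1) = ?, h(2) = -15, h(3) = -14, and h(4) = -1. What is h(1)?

-10

On equispaced nodes a degree-3 polynomial has vanishing fourth forward difference, so
  h(0) - 4·h(1) + 6·h(2) - 4·h(3) + h(4) = 0.
Substituting the known values and solving for h(1):
  -4·h(1) = 40
  h(1) = -10.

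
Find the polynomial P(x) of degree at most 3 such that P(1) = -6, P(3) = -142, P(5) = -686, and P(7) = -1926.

Using the Lagrange interpolation formula with nodes 1, 3, 5, 7:
  L_0(x) = (x - 3)(x - 5)(x - 7) / -48
  L_1(x) = (x - 1)(x - 5)(x - 7) / 16
  L_2(x) = (x - 1)(x - 3)(x - 7) / -16
  L_3(x) = (x - 1)(x - 3)(x - 5) / 48
Then P(x) = -6·L_0(x) - 142·L_1(x) - 686·L_2(x) - 1926·L_3(x).
Expanding and collecting terms gives P(x) = -6x^3 + 3x^2 - 2x - 1.
Check: P(5) = -686. ✓

P(x) = -6x^3 + 3x^2 - 2x - 1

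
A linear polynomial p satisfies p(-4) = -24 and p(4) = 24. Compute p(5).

Using the Lagrange interpolation formula with nodes -4, 4:
  L_0(x) = (x - 4) / -8
  L_1(x) = (x + 4) / 8
Then p(x) = -24·L_0(x) + 24·L_1(x).
Expanding and collecting terms gives p(x) = 6x.
Evaluating at x = 5: p(5) = 30.

30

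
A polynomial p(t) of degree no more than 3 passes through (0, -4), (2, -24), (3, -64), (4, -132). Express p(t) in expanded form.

p(t) = -t^3 - 5t^2 + 4t - 4

Using the Lagrange interpolation formula with nodes 0, 2, 3, 4:
  L_0(t) = (t - 2)(t - 3)(t - 4) / -24
  L_1(t) = t(t - 3)(t - 4) / 4
  L_2(t) = t(t - 2)(t - 4) / -3
  L_3(t) = t(t - 2)(t - 3) / 8
Then p(t) = -4·L_0(t) - 24·L_1(t) - 64·L_2(t) - 132·L_3(t).
Expanding and collecting terms gives p(t) = -t^3 - 5t^2 + 4t - 4.
Check: p(3) = -64. ✓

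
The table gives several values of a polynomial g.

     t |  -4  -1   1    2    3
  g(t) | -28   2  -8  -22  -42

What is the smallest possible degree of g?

Divided differences on the nodes -4, -1, 1, 2, 3:
  order 0: -28  2  -8  -22  -42
  order 1: 10  -5  -14  -20
  order 2: -3  -3  -3
  order 3: 0  0
  order 4: 0
The order-2 divided differences are all -3 (nonzero) and every higher order vanishes, so the data lies on a polynomial of degree exactly 2.

2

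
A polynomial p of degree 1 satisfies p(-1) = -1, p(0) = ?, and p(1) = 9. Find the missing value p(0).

4

The 2 known points determine the degree-1 polynomial uniquely.
Write p(x) = ax + b. Substituting each data point gives a linear system:
  -a + b = -1
  a + b = 9
Solving the system yields a = 5, b = 4.
So p(x) = 5x + 4.
Then p(0) = 4.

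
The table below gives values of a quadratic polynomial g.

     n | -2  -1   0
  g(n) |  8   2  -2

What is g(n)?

g(n) = n^2 - 3n - 2

Write g(n) = an^2 + bn + c. Substituting each data point gives a linear system:
  4a - 2b + c = 8
  a - b + c = 2
  c = -2
Solving the system yields a = 1, b = -3, c = -2.
So g(n) = n^2 - 3n - 2.
Check: g(-1) = 2. ✓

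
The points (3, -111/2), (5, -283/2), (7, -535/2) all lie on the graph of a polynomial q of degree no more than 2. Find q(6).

-399/2

Forward differences of the values at s = 3, 5, 7:
  q  : -111/2  -283/2  -535/2
  Δ  : -86  -126
  Δ^2: -40
The second differences are constant, confirming degree 2.
Interpolating (Newton forward form) and evaluating at s = 6 gives q(6) = -399/2.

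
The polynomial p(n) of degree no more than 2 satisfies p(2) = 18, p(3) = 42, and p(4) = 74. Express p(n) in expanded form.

p(n) = 4n^2 + 4n - 6

Write p(n) = an^2 + bn + c. Substituting each data point gives a linear system:
  4a + 2b + c = 18
  9a + 3b + c = 42
  16a + 4b + c = 74
Solving the system yields a = 4, b = 4, c = -6.
So p(n) = 4n² + 4n - 6.
Check: p(3) = 42. ✓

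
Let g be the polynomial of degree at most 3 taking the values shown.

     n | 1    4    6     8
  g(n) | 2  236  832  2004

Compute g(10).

Write g(n) = an^3 + bn^2 + cn + d. Substituting each data point gives a linear system:
  a + b + c + d = 2
  64a + 16b + 4c + d = 236
  216a + 36b + 6c + d = 832
  512a + 64b + 8c + d = 2004
Solving the system yields a = 4, b = 0, c = -6, d = 4.
So g(n) = 4n³ - 6n + 4.
Then g(10) = 3944.

3944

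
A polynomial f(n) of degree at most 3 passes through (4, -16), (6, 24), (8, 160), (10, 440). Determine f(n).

f(n) = n^3 - 6n^2 + 4n

Using the Lagrange interpolation formula with nodes 4, 6, 8, 10:
  L_0(n) = (n - 6)(n - 8)(n - 10) / -48
  L_1(n) = (n - 4)(n - 8)(n - 10) / 16
  L_2(n) = (n - 4)(n - 6)(n - 10) / -16
  L_3(n) = (n - 4)(n - 6)(n - 8) / 48
Then f(n) = -16·L_0(n) + 24·L_1(n) + 160·L_2(n) + 440·L_3(n).
Expanding and collecting terms gives f(n) = n^3 - 6n^2 + 4n.
Check: f(8) = 160. ✓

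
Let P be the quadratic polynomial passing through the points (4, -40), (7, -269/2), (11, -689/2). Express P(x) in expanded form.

P(x) = -3x^2 + (3/2)x + 2

Using the Lagrange interpolation formula with nodes 4, 7, 11:
  L_0(x) = (x - 7)(x - 11) / 21
  L_1(x) = (x - 4)(x - 11) / -12
  L_2(x) = (x - 4)(x - 7) / 28
Then P(x) = -40·L_0(x) - 269/2·L_1(x) - 689/2·L_2(x).
Expanding and collecting terms gives P(x) = -3x^2 + (3/2)x + 2.
Check: P(11) = -689/2. ✓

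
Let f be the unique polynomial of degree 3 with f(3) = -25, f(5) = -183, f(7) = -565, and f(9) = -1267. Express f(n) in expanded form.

f(n) = -2n^3 + 2n^2 + 3n + 2

Using the Lagrange interpolation formula with nodes 3, 5, 7, 9:
  L_0(n) = (n - 5)(n - 7)(n - 9) / -48
  L_1(n) = (n - 3)(n - 7)(n - 9) / 16
  L_2(n) = (n - 3)(n - 5)(n - 9) / -16
  L_3(n) = (n - 3)(n - 5)(n - 7) / 48
Then f(n) = -25·L_0(n) - 183·L_1(n) - 565·L_2(n) - 1267·L_3(n).
Expanding and collecting terms gives f(n) = -2n^3 + 2n^2 + 3n + 2.
Check: f(9) = -1267. ✓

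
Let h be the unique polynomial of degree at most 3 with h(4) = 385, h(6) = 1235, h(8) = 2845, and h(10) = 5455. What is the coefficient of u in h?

-5

Write h(u) = au^3 + bu^2 + cu + d. Substituting each data point gives a linear system:
  64a + 16b + 4c + d = 385
  216a + 36b + 6c + d = 1235
  512a + 64b + 8c + d = 2845
  1000a + 100b + 10c + d = 5455
Solving the system yields a = 5, b = 5, c = -5, d = 5.
So h(u) = 5u^3 + 5u^2 - 5u + 5.
The coefficient of u is -5.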